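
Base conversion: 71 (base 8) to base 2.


71 (base 8) = 57 (decimal)
57 (decimal) = 111001 (base 2)


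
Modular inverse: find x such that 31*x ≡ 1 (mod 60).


Use the extended Euclidean algorithm on (60, 31); each row r = 60*s + 31*t:
r=60, s=1, t=0
r=31, s=0, t=1
q=1: r=29, s=1, t=-1   [60*(1) + 31*(-1) = 29]
q=1: r=2, s=-1, t=2   [60*(-1) + 31*(2) = 2]
q=14: r=1, s=15, t=-29   [60*(15) + 31*(-29) = 1]
q=2: r=0, s=-31, t=60   [60*(-31) + 31*(60) = 0]
GCD = 1 with t = -29, so 31*(-29) ≡ 1 (mod 60)
Inverse = -29 mod 60 = 31
Check: 31 * 31 = 961 ≡ 1 (mod 60)

31^(-1) ≡ 31 (mod 60)


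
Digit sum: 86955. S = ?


8 + 6 + 9 + 5 + 5 = 33


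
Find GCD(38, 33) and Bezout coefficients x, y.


Tabular extended Euclidean (each row: r = 38*s + 33*t):
r=38, s=1, t=0
r=33, s=0, t=1
q=1: r=5, s=1, t=-1   [38*(1) + 33*(-1) = 5]
q=6: r=3, s=-6, t=7   [38*(-6) + 33*(7) = 3]
q=1: r=2, s=7, t=-8   [38*(7) + 33*(-8) = 2]
q=1: r=1, s=-13, t=15   [38*(-13) + 33*(15) = 1]
q=2: r=0, s=33, t=-38   [38*(33) + 33*(-38) = 0]
GCD = 1; from the row with r=1: x=-13, y=15
Check: 38*(-13) + 33*(15) = -494 + 495 = 1

GCD = 1, x = -13, y = 15


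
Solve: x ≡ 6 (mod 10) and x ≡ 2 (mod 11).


M = 10*11 = 110
M1 = M/10 = 11, M2 = M/11 = 10
M1^(-1) mod 10 = 1, M2^(-1) mod 11 = 10
x = 6*11*1 + 2*10*10 = 266
266 mod 110 = 46
Check: 46 mod 10 = 6 ✓, 46 mod 11 = 2 ✓

x ≡ 46 (mod 110)


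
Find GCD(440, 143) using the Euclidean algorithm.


440 = 3 * 143 + 11
143 = 13 * 11 + 0
GCD = 11


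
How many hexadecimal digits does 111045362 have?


111045362 in base 16 = 69E6AF2
Number of digits = 7

7 digits (base 16)


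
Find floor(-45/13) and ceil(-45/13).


-45/13 = -3.4615
floor = -4
ceil = -3

floor = -4, ceil = -3


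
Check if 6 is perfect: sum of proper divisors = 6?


Proper divisors of 6: 1, 2, 3
Sum = 1 + 2 + 3 = 6

Yes, 6 is perfect (6 = 6)


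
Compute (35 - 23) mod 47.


35 - 23 = 12
12 mod 47 = 12


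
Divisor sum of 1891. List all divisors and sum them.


Divisors of 1891: 1, 31, 61, 1891
Sum = 1 + 31 + 61 + 1891 = 1984

σ(1891) = 1984


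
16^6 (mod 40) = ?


16^1 mod 40 = 16
16^2 mod 40 = 16
16^3 mod 40 = 16
16^4 mod 40 = 16
16^5 mod 40 = 16
16^6 mod 40 = 16


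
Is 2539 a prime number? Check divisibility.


Check divisors up to sqrt(2539) = 50.3885
No divisors found.
2539 is prime.

Yes, 2539 is prime


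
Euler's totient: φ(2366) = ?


2366 = 2 × 7 × 13^2
Prime factors: 2, 7, 13
φ(2366) = 2366 × (1-1/2) × (1-1/7) × (1-1/13)
= 2366 × 1/2 × 6/7 × 12/13 = 936

φ(2366) = 936


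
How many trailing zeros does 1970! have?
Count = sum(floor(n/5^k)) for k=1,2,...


floor(1970/5) = 394
floor(1970/25) = 78
floor(1970/125) = 15
floor(1970/625) = 3
Total = 490

490 trailing zeros


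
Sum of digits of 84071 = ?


8 + 4 + 0 + 7 + 1 = 20


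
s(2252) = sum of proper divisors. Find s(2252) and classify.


Proper divisors: 1, 2, 4, 563, 1126
Sum = 1 + 2 + 4 + 563 + 1126 = 1696
1696 < 2252 → deficient

s(2252) = 1696 (deficient)


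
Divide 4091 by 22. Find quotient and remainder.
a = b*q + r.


4091 = 22 * 185 + 21
Check: 4070 + 21 = 4091

q = 185, r = 21


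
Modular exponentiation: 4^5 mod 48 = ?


4^1 mod 48 = 4
4^2 mod 48 = 16
4^3 mod 48 = 16
4^4 mod 48 = 16
4^5 mod 48 = 16


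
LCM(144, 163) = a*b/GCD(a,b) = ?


GCD(144, 163) = 1
LCM = 144*163/1 = 23472/1 = 23472

LCM = 23472


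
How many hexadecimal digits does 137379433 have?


137379433 in base 16 = 8303E69
Number of digits = 7

7 digits (base 16)


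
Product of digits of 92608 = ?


9 × 2 × 6 × 0 × 8 = 0


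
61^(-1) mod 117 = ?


Use the extended Euclidean algorithm on (117, 61); each row r = 117*s + 61*t:
r=117, s=1, t=0
r=61, s=0, t=1
q=1: r=56, s=1, t=-1   [117*(1) + 61*(-1) = 56]
q=1: r=5, s=-1, t=2   [117*(-1) + 61*(2) = 5]
q=11: r=1, s=12, t=-23   [117*(12) + 61*(-23) = 1]
q=5: r=0, s=-61, t=117   [117*(-61) + 61*(117) = 0]
GCD = 1 with t = -23, so 61*(-23) ≡ 1 (mod 117)
Inverse = -23 mod 117 = 94
Check: 61 * 94 = 5734 ≡ 1 (mod 117)

61^(-1) ≡ 94 (mod 117)


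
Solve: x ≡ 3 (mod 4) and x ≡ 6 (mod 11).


M = 4*11 = 44
M1 = M/4 = 11, M2 = M/11 = 4
M1^(-1) mod 4 = 3, M2^(-1) mod 11 = 3
x = 3*11*3 + 6*4*3 = 171
171 mod 44 = 39
Check: 39 mod 4 = 3 ✓, 39 mod 11 = 6 ✓

x ≡ 39 (mod 44)


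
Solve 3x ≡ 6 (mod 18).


GCD(3, 18) = 3 divides 6
Divide: 1x ≡ 2 (mod 6)
x ≡ 2 (mod 6)


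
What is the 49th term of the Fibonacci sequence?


Sequence: 1, 1, 2, 3, 5, 8, 13, 21, 34, 55, 89, 144, 233, 377, 610, 987, 1597, 2584, 4181, 6765, 10946, 17711, 28657, 46368, 75025, 121393, 196418, 317811, 514229, 832040, 1346269, 2178309, 3524578, 5702887, 9227465, 14930352, 24157817, 39088169, 63245986, 102334155, 165580141, 267914296, 433494437, 701408733, 1134903170, 1836311903, 2971215073, 4807526976, 7778742049
F(49) = 7778742049


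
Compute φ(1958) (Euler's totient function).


1958 = 2 × 11 × 89
Prime factors: 2, 11, 89
φ(1958) = 1958 × (1-1/2) × (1-1/11) × (1-1/89)
= 1958 × 1/2 × 10/11 × 88/89 = 880

φ(1958) = 880


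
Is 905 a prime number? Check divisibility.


905 / 5 = 181 (exact division)
905 is NOT prime.

No, 905 is not prime


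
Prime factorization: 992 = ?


992 / 2 = 496
496 / 2 = 248
248 / 2 = 124
124 / 2 = 62
62 / 2 = 31
31 / 31 = 1
992 = 2^5 × 31


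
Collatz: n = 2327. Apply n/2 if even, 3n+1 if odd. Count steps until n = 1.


2327 → 6982 → 3491 → 10474 → 5237 → 15712 → 7856 → 3928 → 1964 → 982 → 491 → 1474 → 737 → 2212 → 1106 → 553 → 1660 → 830 → 415 → 1246 → 623 → 1870 → 935 → 2806 → 1403 → 4210 → 2105 → 6316 → 3158 → 1579 → 4738 → 2369 → 7108 → 3554 → 1777 → 5332 → 2666 → 1333 → 4000 → 2000 → 1000 → 500 → 250 → 125 → 376 → 188 → 94 → 47 → 142 → 71 → 214 → 107 → 322 → 161 → 484 → 242 → 121 → 364 → 182 → 91 → 274 → 137 → 412 → 206 → 103 → 310 → 155 → 466 → 233 → 700 → 350 → 175 → 526 → 263 → 790 → 395 → 1186 → 593 → 1780 → 890 → 445 → 1336 → 668 → 334 → 167 → 502 → 251 → 754 → 377 → 1132 → 566 → 283 → 850 → 425 → 1276 → 638 → 319 → 958 → 479 → 1438 → 719 → 2158 → 1079 → 3238 → 1619 → 4858 → 2429 → 7288 → 3644 → 1822 → 911 → 2734 → 1367 → 4102 → 2051 → 6154 → 3077 → 9232 → 4616 → 2308 → 1154 → 577 → 1732 → 866 → 433 → 1300 → 650 → 325 → 976 → 488 → 244 → 122 → 61 → 184 → 92 → 46 → 23 → 70 → 35 → 106 → 53 → 160 → 80 → 40 → 20 → 10 → 5 → 16 → 8 → 4 → 2 → 1
Total steps = 151

151 steps


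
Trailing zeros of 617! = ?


floor(617/5) = 123
floor(617/25) = 24
floor(617/125) = 4
Total = 151

151 trailing zeros


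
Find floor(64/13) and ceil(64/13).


64/13 = 4.9231
floor = 4
ceil = 5

floor = 4, ceil = 5


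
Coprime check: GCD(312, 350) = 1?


Euclidean algorithm:
350 = 1 * 312 + 38
312 = 8 * 38 + 8
38 = 4 * 8 + 6
8 = 1 * 6 + 2
6 = 3 * 2 + 0
GCD(312, 350) = 2

No, not coprime (GCD = 2)


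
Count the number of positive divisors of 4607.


4607 = 17^1 × 271^1
d(4607) = (1+1) × (1+1) = 4

4 divisors


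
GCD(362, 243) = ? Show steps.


362 = 1 * 243 + 119
243 = 2 * 119 + 5
119 = 23 * 5 + 4
5 = 1 * 4 + 1
4 = 4 * 1 + 0
GCD = 1


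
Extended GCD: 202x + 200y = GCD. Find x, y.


Tabular extended Euclidean (each row: r = 202*s + 200*t):
r=202, s=1, t=0
r=200, s=0, t=1
q=1: r=2, s=1, t=-1   [202*(1) + 200*(-1) = 2]
q=100: r=0, s=-100, t=101   [202*(-100) + 200*(101) = 0]
GCD = 2; from the row with r=2: x=1, y=-1
Check: 202*(1) + 200*(-1) = 202 - 200 = 2

GCD = 2, x = 1, y = -1


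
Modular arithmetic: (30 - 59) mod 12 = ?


30 - 59 = -29
-29 mod 12 = 7


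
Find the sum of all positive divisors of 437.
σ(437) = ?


Divisors of 437: 1, 19, 23, 437
Sum = 1 + 19 + 23 + 437 = 480

σ(437) = 480


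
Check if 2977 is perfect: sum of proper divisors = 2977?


Proper divisors of 2977: 1, 13, 229
Sum = 1 + 13 + 229 = 243

No, 2977 is not perfect (243 ≠ 2977)


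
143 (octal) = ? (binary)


143 (base 8) = 99 (decimal)
99 (decimal) = 1100011 (base 2)


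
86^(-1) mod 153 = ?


Use the extended Euclidean algorithm on (153, 86); each row r = 153*s + 86*t:
r=153, s=1, t=0
r=86, s=0, t=1
q=1: r=67, s=1, t=-1   [153*(1) + 86*(-1) = 67]
q=1: r=19, s=-1, t=2   [153*(-1) + 86*(2) = 19]
q=3: r=10, s=4, t=-7   [153*(4) + 86*(-7) = 10]
q=1: r=9, s=-5, t=9   [153*(-5) + 86*(9) = 9]
q=1: r=1, s=9, t=-16   [153*(9) + 86*(-16) = 1]
q=9: r=0, s=-86, t=153   [153*(-86) + 86*(153) = 0]
GCD = 1 with t = -16, so 86*(-16) ≡ 1 (mod 153)
Inverse = -16 mod 153 = 137
Check: 86 * 137 = 11782 ≡ 1 (mod 153)

86^(-1) ≡ 137 (mod 153)


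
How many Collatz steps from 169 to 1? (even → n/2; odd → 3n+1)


169 → 508 → 254 → 127 → 382 → 191 → 574 → 287 → 862 → 431 → 1294 → 647 → 1942 → 971 → 2914 → 1457 → 4372 → 2186 → 1093 → 3280 → 1640 → 820 → 410 → 205 → 616 → 308 → 154 → 77 → 232 → 116 → 58 → 29 → 88 → 44 → 22 → 11 → 34 → 17 → 52 → 26 → 13 → 40 → 20 → 10 → 5 → 16 → 8 → 4 → 2 → 1
Total steps = 49

49 steps


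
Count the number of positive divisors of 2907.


2907 = 3^2 × 17^1 × 19^1
d(2907) = (2+1) × (1+1) × (1+1) = 12

12 divisors


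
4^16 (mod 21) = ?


4^1 mod 21 = 4
4^2 mod 21 = 16
4^3 mod 21 = 1
4^4 mod 21 = 4
4^5 mod 21 = 16
4^6 mod 21 = 1
4^7 mod 21 = 4
4^8 mod 21 = 16
4^9 mod 21 = 1
4^10 mod 21 = 4
4^11 mod 21 = 16
4^12 mod 21 = 1
4^13 mod 21 = 4
4^14 mod 21 = 16
4^15 mod 21 = 1
4^16 mod 21 = 4


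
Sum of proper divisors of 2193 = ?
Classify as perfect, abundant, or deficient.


Proper divisors: 1, 3, 17, 43, 51, 129, 731
Sum = 1 + 3 + 17 + 43 + 51 + 129 + 731 = 975
975 < 2193 → deficient

s(2193) = 975 (deficient)


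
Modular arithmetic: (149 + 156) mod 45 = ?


149 + 156 = 305
305 mod 45 = 35


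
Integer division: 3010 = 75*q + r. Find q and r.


3010 = 75 * 40 + 10
Check: 3000 + 10 = 3010

q = 40, r = 10


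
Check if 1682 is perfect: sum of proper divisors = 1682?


Proper divisors of 1682: 1, 2, 29, 58, 841
Sum = 1 + 2 + 29 + 58 + 841 = 931

No, 1682 is not perfect (931 ≠ 1682)


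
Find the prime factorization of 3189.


3189 / 3 = 1063
1063 / 1063 = 1
3189 = 3 × 1063


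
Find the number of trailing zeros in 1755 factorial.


floor(1755/5) = 351
floor(1755/25) = 70
floor(1755/125) = 14
floor(1755/625) = 2
Total = 437

437 trailing zeros


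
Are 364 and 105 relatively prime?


Euclidean algorithm:
364 = 3 * 105 + 49
105 = 2 * 49 + 7
49 = 7 * 7 + 0
GCD(364, 105) = 7

No, not coprime (GCD = 7)


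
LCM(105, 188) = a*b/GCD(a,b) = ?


GCD(105, 188) = 1
LCM = 105*188/1 = 19740/1 = 19740

LCM = 19740


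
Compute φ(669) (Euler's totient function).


669 = 3 × 223
Prime factors: 3, 223
φ(669) = 669 × (1-1/3) × (1-1/223)
= 669 × 2/3 × 222/223 = 444

φ(669) = 444


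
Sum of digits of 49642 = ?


4 + 9 + 6 + 4 + 2 = 25


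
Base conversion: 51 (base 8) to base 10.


51 (base 8) = 41 (decimal)
41 (decimal) = 41 (base 10)


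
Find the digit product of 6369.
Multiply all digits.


6 × 3 × 6 × 9 = 972


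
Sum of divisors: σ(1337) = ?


Divisors of 1337: 1, 7, 191, 1337
Sum = 1 + 7 + 191 + 1337 = 1536

σ(1337) = 1536


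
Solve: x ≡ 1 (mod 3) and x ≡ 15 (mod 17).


M = 3*17 = 51
M1 = M/3 = 17, M2 = M/17 = 3
M1^(-1) mod 3 = 2, M2^(-1) mod 17 = 6
x = 1*17*2 + 15*3*6 = 304
304 mod 51 = 49
Check: 49 mod 3 = 1 ✓, 49 mod 17 = 15 ✓

x ≡ 49 (mod 51)


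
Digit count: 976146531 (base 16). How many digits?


976146531 in base 16 = 3A2ED063
Number of digits = 8

8 digits (base 16)


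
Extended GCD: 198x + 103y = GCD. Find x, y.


Tabular extended Euclidean (each row: r = 198*s + 103*t):
r=198, s=1, t=0
r=103, s=0, t=1
q=1: r=95, s=1, t=-1   [198*(1) + 103*(-1) = 95]
q=1: r=8, s=-1, t=2   [198*(-1) + 103*(2) = 8]
q=11: r=7, s=12, t=-23   [198*(12) + 103*(-23) = 7]
q=1: r=1, s=-13, t=25   [198*(-13) + 103*(25) = 1]
q=7: r=0, s=103, t=-198   [198*(103) + 103*(-198) = 0]
GCD = 1; from the row with r=1: x=-13, y=25
Check: 198*(-13) + 103*(25) = -2574 + 2575 = 1

GCD = 1, x = -13, y = 25


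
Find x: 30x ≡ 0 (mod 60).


GCD(30, 60) = 30 divides 0
Divide: 1x ≡ 0 (mod 2)
x ≡ 0 (mod 2)


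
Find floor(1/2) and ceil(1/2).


1/2 = 0.5000
floor = 0
ceil = 1

floor = 0, ceil = 1


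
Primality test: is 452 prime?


452 / 2 = 226 (exact division)
452 is NOT prime.

No, 452 is not prime


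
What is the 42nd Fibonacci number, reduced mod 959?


F(k) mod 959 for k=1..42:
1, 1, 2, 3, 5, 8, 13, 21, 34, 55, 89, 144, 233, 377, 610, 28, 638, 666, 345, 52, 397, 449, 846, 336, 223, 559, 782, 382, 205, 587, 792, 420, 253, 673, 926, 640, 607, 288, 895, 224, 160, 384
F(42) mod 959 = 384


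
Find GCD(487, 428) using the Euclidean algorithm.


487 = 1 * 428 + 59
428 = 7 * 59 + 15
59 = 3 * 15 + 14
15 = 1 * 14 + 1
14 = 14 * 1 + 0
GCD = 1


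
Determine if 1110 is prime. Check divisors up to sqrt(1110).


1110 / 2 = 555 (exact division)
1110 is NOT prime.

No, 1110 is not prime


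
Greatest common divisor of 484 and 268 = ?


484 = 1 * 268 + 216
268 = 1 * 216 + 52
216 = 4 * 52 + 8
52 = 6 * 8 + 4
8 = 2 * 4 + 0
GCD = 4


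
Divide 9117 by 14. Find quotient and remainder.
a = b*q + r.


9117 = 14 * 651 + 3
Check: 9114 + 3 = 9117

q = 651, r = 3


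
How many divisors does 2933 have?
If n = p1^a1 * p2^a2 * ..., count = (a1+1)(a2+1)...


2933 = 7^1 × 419^1
d(2933) = (1+1) × (1+1) = 4

4 divisors


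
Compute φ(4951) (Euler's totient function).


4951 = 4951
Prime factors: 4951
φ(4951) = 4951 × (1-1/4951)
= 4951 × 4950/4951 = 4950

φ(4951) = 4950


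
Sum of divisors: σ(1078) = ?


Divisors of 1078: 1, 2, 7, 11, 14, 22, 49, 77, 98, 154, 539, 1078
Sum = 1 + 2 + 7 + 11 + 14 + 22 + 49 + 77 + 98 + 154 + 539 + 1078 = 2052

σ(1078) = 2052


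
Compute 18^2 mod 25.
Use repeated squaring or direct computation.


18^1 mod 25 = 18
18^2 mod 25 = 24


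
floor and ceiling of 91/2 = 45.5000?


91/2 = 45.5000
floor = 45
ceil = 46

floor = 45, ceil = 46


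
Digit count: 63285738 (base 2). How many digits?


63285738 in base 2 = 11110001011010100111101010
Number of digits = 26

26 digits (base 2)


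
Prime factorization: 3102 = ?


3102 / 2 = 1551
1551 / 3 = 517
517 / 11 = 47
47 / 47 = 1
3102 = 2 × 3 × 11 × 47


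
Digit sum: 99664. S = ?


9 + 9 + 6 + 6 + 4 = 34


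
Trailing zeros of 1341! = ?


floor(1341/5) = 268
floor(1341/25) = 53
floor(1341/125) = 10
floor(1341/625) = 2
Total = 333

333 trailing zeros


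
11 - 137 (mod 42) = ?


11 - 137 = -126
-126 mod 42 = 0


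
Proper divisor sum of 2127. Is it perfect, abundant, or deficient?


Proper divisors: 1, 3, 709
Sum = 1 + 3 + 709 = 713
713 < 2127 → deficient

s(2127) = 713 (deficient)


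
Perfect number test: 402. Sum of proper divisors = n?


Proper divisors of 402: 1, 2, 3, 6, 67, 134, 201
Sum = 1 + 2 + 3 + 6 + 67 + 134 + 201 = 414

No, 402 is not perfect (414 ≠ 402)


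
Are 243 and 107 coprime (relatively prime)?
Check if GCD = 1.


Euclidean algorithm:
243 = 2 * 107 + 29
107 = 3 * 29 + 20
29 = 1 * 20 + 9
20 = 2 * 9 + 2
9 = 4 * 2 + 1
2 = 2 * 1 + 0
GCD(243, 107) = 1

Yes, coprime (GCD = 1)


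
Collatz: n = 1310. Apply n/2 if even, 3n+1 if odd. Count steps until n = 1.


1310 → 655 → 1966 → 983 → 2950 → 1475 → 4426 → 2213 → 6640 → 3320 → 1660 → 830 → 415 → 1246 → 623 → 1870 → 935 → 2806 → 1403 → 4210 → 2105 → 6316 → 3158 → 1579 → 4738 → 2369 → 7108 → 3554 → 1777 → 5332 → 2666 → 1333 → 4000 → 2000 → 1000 → 500 → 250 → 125 → 376 → 188 → 94 → 47 → 142 → 71 → 214 → 107 → 322 → 161 → 484 → 242 → 121 → 364 → 182 → 91 → 274 → 137 → 412 → 206 → 103 → 310 → 155 → 466 → 233 → 700 → 350 → 175 → 526 → 263 → 790 → 395 → 1186 → 593 → 1780 → 890 → 445 → 1336 → 668 → 334 → 167 → 502 → 251 → 754 → 377 → 1132 → 566 → 283 → 850 → 425 → 1276 → 638 → 319 → 958 → 479 → 1438 → 719 → 2158 → 1079 → 3238 → 1619 → 4858 → 2429 → 7288 → 3644 → 1822 → 911 → 2734 → 1367 → 4102 → 2051 → 6154 → 3077 → 9232 → 4616 → 2308 → 1154 → 577 → 1732 → 866 → 433 → 1300 → 650 → 325 → 976 → 488 → 244 → 122 → 61 → 184 → 92 → 46 → 23 → 70 → 35 → 106 → 53 → 160 → 80 → 40 → 20 → 10 → 5 → 16 → 8 → 4 → 2 → 1
Total steps = 145

145 steps


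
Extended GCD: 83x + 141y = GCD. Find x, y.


Tabular extended Euclidean (each row: r = 83*s + 141*t):
r=83, s=1, t=0
r=141, s=0, t=1
q=0: r=83, s=1, t=0   [83*(1) + 141*(0) = 83]
q=1: r=58, s=-1, t=1   [83*(-1) + 141*(1) = 58]
q=1: r=25, s=2, t=-1   [83*(2) + 141*(-1) = 25]
q=2: r=8, s=-5, t=3   [83*(-5) + 141*(3) = 8]
q=3: r=1, s=17, t=-10   [83*(17) + 141*(-10) = 1]
q=8: r=0, s=-141, t=83   [83*(-141) + 141*(83) = 0]
GCD = 1; from the row with r=1: x=17, y=-10
Check: 83*(17) + 141*(-10) = 1411 - 1410 = 1

GCD = 1, x = 17, y = -10


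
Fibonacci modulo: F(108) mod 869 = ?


F(k) mod 869 for k=1..108:
1, 1, 2, 3, 5, 8, 13, 21, 34, 55, 89, 144, 233, 377, 610, 118, 728, 846, 705, 682, 518, 331, 849, 311, 291, 602, 24, 626, 650, 407, 188, 595, 783, 509, 423, 63, 486, 549, 166, 715, 12, 727, 739, 597, 467, 195, 662, 857, 650, 638, 419, 188, 607, 795, 533, 459, 123, 582, 705, 418, 254, 672, 57, 729, 786, 646, 563, 340, 34, 374, 408, 782, 321, 234, 555, 789, 475, 395, 1, 396, 397, 793, 321, 245, 566, 811, 508, 450, 89, 539, 628, 298, 57, 355, 412, 767, 310, 208, 518, 726, 375, 232, 607, 839, 577, 547, 255, 802
F(108) mod 869 = 802


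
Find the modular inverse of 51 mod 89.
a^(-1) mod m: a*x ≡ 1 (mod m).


Use the extended Euclidean algorithm on (89, 51); each row r = 89*s + 51*t:
r=89, s=1, t=0
r=51, s=0, t=1
q=1: r=38, s=1, t=-1   [89*(1) + 51*(-1) = 38]
q=1: r=13, s=-1, t=2   [89*(-1) + 51*(2) = 13]
q=2: r=12, s=3, t=-5   [89*(3) + 51*(-5) = 12]
q=1: r=1, s=-4, t=7   [89*(-4) + 51*(7) = 1]
q=12: r=0, s=51, t=-89   [89*(51) + 51*(-89) = 0]
GCD = 1 with t = 7, so 51*(7) ≡ 1 (mod 89)
Inverse = 7 mod 89 = 7
Check: 51 * 7 = 357 ≡ 1 (mod 89)

51^(-1) ≡ 7 (mod 89)


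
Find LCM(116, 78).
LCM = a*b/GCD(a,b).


GCD(116, 78) = 2
LCM = 116*78/2 = 9048/2 = 4524

LCM = 4524


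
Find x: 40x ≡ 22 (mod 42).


GCD(40, 42) = 2 divides 22
Divide: 20x ≡ 11 (mod 21)
x ≡ 10 (mod 21)


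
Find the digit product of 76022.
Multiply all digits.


7 × 6 × 0 × 2 × 2 = 0


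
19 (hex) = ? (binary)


19 (base 16) = 25 (decimal)
25 (decimal) = 11001 (base 2)


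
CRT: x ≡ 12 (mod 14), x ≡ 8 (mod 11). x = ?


M = 14*11 = 154
M1 = M/14 = 11, M2 = M/11 = 14
M1^(-1) mod 14 = 9, M2^(-1) mod 11 = 4
x = 12*11*9 + 8*14*4 = 1636
1636 mod 154 = 96
Check: 96 mod 14 = 12 ✓, 96 mod 11 = 8 ✓

x ≡ 96 (mod 154)


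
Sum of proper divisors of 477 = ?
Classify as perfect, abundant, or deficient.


Proper divisors: 1, 3, 9, 53, 159
Sum = 1 + 3 + 9 + 53 + 159 = 225
225 < 477 → deficient

s(477) = 225 (deficient)


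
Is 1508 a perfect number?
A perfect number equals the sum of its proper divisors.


Proper divisors of 1508: 1, 2, 4, 13, 26, 29, 52, 58, 116, 377, 754
Sum = 1 + 2 + 4 + 13 + 26 + 29 + 52 + 58 + 116 + 377 + 754 = 1432

No, 1508 is not perfect (1432 ≠ 1508)


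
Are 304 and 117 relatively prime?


Euclidean algorithm:
304 = 2 * 117 + 70
117 = 1 * 70 + 47
70 = 1 * 47 + 23
47 = 2 * 23 + 1
23 = 23 * 1 + 0
GCD(304, 117) = 1

Yes, coprime (GCD = 1)


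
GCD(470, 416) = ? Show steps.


470 = 1 * 416 + 54
416 = 7 * 54 + 38
54 = 1 * 38 + 16
38 = 2 * 16 + 6
16 = 2 * 6 + 4
6 = 1 * 4 + 2
4 = 2 * 2 + 0
GCD = 2


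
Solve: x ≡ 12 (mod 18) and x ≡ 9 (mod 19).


M = 18*19 = 342
M1 = M/18 = 19, M2 = M/19 = 18
M1^(-1) mod 18 = 1, M2^(-1) mod 19 = 18
x = 12*19*1 + 9*18*18 = 3144
3144 mod 342 = 66
Check: 66 mod 18 = 12 ✓, 66 mod 19 = 9 ✓

x ≡ 66 (mod 342)


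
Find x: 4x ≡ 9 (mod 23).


GCD(4, 23) = 1, unique solution
a^(-1) mod 23 = 6
x = 6 * 9 mod 23 = 8

x ≡ 8 (mod 23)


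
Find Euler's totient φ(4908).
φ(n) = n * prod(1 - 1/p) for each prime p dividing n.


4908 = 2^2 × 3 × 409
Prime factors: 2, 3, 409
φ(4908) = 4908 × (1-1/2) × (1-1/3) × (1-1/409)
= 4908 × 1/2 × 2/3 × 408/409 = 1632

φ(4908) = 1632


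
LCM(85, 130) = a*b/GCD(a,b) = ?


GCD(85, 130) = 5
LCM = 85*130/5 = 11050/5 = 2210

LCM = 2210


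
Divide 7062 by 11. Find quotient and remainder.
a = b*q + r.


7062 = 11 * 642 + 0
Check: 7062 + 0 = 7062

q = 642, r = 0


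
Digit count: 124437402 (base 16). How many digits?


124437402 in base 16 = 76AC39A
Number of digits = 7

7 digits (base 16)


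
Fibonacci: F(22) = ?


Sequence: 1, 1, 2, 3, 5, 8, 13, 21, 34, 55, 89, 144, 233, 377, 610, 987, 1597, 2584, 4181, 6765, 10946, 17711
F(22) = 17711


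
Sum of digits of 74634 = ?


7 + 4 + 6 + 3 + 4 = 24


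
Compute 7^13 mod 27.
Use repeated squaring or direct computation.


7^1 mod 27 = 7
7^2 mod 27 = 22
7^3 mod 27 = 19
7^4 mod 27 = 25
7^5 mod 27 = 13
7^6 mod 27 = 10
7^7 mod 27 = 16
7^8 mod 27 = 4
7^9 mod 27 = 1
7^10 mod 27 = 7
7^11 mod 27 = 22
7^12 mod 27 = 19
7^13 mod 27 = 25


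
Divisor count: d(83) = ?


83 = 83^1
d(83) = (1+1) = 2

2 divisors


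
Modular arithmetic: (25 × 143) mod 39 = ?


25 × 143 = 3575
3575 mod 39 = 26


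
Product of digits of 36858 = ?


3 × 6 × 8 × 5 × 8 = 5760


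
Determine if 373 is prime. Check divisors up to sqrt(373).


Check divisors up to sqrt(373) = 19.3132
No divisors found.
373 is prime.

Yes, 373 is prime


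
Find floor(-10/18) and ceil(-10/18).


-10/18 = -0.5556
floor = -1
ceil = 0

floor = -1, ceil = 0


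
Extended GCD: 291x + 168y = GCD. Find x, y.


Tabular extended Euclidean (each row: r = 291*s + 168*t):
r=291, s=1, t=0
r=168, s=0, t=1
q=1: r=123, s=1, t=-1   [291*(1) + 168*(-1) = 123]
q=1: r=45, s=-1, t=2   [291*(-1) + 168*(2) = 45]
q=2: r=33, s=3, t=-5   [291*(3) + 168*(-5) = 33]
q=1: r=12, s=-4, t=7   [291*(-4) + 168*(7) = 12]
q=2: r=9, s=11, t=-19   [291*(11) + 168*(-19) = 9]
q=1: r=3, s=-15, t=26   [291*(-15) + 168*(26) = 3]
q=3: r=0, s=56, t=-97   [291*(56) + 168*(-97) = 0]
GCD = 3; from the row with r=3: x=-15, y=26
Check: 291*(-15) + 168*(26) = -4365 + 4368 = 3

GCD = 3, x = -15, y = 26


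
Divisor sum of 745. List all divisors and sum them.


Divisors of 745: 1, 5, 149, 745
Sum = 1 + 5 + 149 + 745 = 900

σ(745) = 900


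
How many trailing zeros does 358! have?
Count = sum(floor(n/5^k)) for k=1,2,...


floor(358/5) = 71
floor(358/25) = 14
floor(358/125) = 2
Total = 87

87 trailing zeros


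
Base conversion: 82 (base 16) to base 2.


82 (base 16) = 130 (decimal)
130 (decimal) = 10000010 (base 2)


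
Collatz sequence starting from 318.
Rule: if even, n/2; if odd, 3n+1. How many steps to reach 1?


318 → 159 → 478 → 239 → 718 → 359 → 1078 → 539 → 1618 → 809 → 2428 → 1214 → 607 → 1822 → 911 → 2734 → 1367 → 4102 → 2051 → 6154 → 3077 → 9232 → 4616 → 2308 → 1154 → 577 → 1732 → 866 → 433 → 1300 → 650 → 325 → 976 → 488 → 244 → 122 → 61 → 184 → 92 → 46 → 23 → 70 → 35 → 106 → 53 → 160 → 80 → 40 → 20 → 10 → 5 → 16 → 8 → 4 → 2 → 1
Total steps = 55

55 steps


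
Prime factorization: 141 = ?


141 / 3 = 47
47 / 47 = 1
141 = 3 × 47


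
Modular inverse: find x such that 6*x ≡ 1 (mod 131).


Use the extended Euclidean algorithm on (131, 6); each row r = 131*s + 6*t:
r=131, s=1, t=0
r=6, s=0, t=1
q=21: r=5, s=1, t=-21   [131*(1) + 6*(-21) = 5]
q=1: r=1, s=-1, t=22   [131*(-1) + 6*(22) = 1]
q=5: r=0, s=6, t=-131   [131*(6) + 6*(-131) = 0]
GCD = 1 with t = 22, so 6*(22) ≡ 1 (mod 131)
Inverse = 22 mod 131 = 22
Check: 6 * 22 = 132 ≡ 1 (mod 131)

6^(-1) ≡ 22 (mod 131)


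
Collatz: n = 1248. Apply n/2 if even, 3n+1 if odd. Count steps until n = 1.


1248 → 624 → 312 → 156 → 78 → 39 → 118 → 59 → 178 → 89 → 268 → 134 → 67 → 202 → 101 → 304 → 152 → 76 → 38 → 19 → 58 → 29 → 88 → 44 → 22 → 11 → 34 → 17 → 52 → 26 → 13 → 40 → 20 → 10 → 5 → 16 → 8 → 4 → 2 → 1
Total steps = 39

39 steps


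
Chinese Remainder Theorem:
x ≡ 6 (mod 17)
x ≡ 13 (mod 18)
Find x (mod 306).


M = 17*18 = 306
M1 = M/17 = 18, M2 = M/18 = 17
M1^(-1) mod 17 = 1, M2^(-1) mod 18 = 17
x = 6*18*1 + 13*17*17 = 3865
3865 mod 306 = 193
Check: 193 mod 17 = 6 ✓, 193 mod 18 = 13 ✓

x ≡ 193 (mod 306)


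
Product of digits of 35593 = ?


3 × 5 × 5 × 9 × 3 = 2025


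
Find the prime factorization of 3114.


3114 / 2 = 1557
1557 / 3 = 519
519 / 3 = 173
173 / 173 = 1
3114 = 2 × 3^2 × 173


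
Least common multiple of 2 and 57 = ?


GCD(2, 57) = 1
LCM = 2*57/1 = 114/1 = 114

LCM = 114


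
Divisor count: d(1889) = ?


1889 = 1889^1
d(1889) = (1+1) = 2

2 divisors


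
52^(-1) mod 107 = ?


Use the extended Euclidean algorithm on (107, 52); each row r = 107*s + 52*t:
r=107, s=1, t=0
r=52, s=0, t=1
q=2: r=3, s=1, t=-2   [107*(1) + 52*(-2) = 3]
q=17: r=1, s=-17, t=35   [107*(-17) + 52*(35) = 1]
q=3: r=0, s=52, t=-107   [107*(52) + 52*(-107) = 0]
GCD = 1 with t = 35, so 52*(35) ≡ 1 (mod 107)
Inverse = 35 mod 107 = 35
Check: 52 * 35 = 1820 ≡ 1 (mod 107)

52^(-1) ≡ 35 (mod 107)


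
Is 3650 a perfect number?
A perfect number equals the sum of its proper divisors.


Proper divisors of 3650: 1, 2, 5, 10, 25, 50, 73, 146, 365, 730, 1825
Sum = 1 + 2 + 5 + 10 + 25 + 50 + 73 + 146 + 365 + 730 + 1825 = 3232

No, 3650 is not perfect (3232 ≠ 3650)


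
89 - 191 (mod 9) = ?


89 - 191 = -102
-102 mod 9 = 6


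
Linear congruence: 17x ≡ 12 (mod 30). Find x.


GCD(17, 30) = 1, unique solution
a^(-1) mod 30 = 23
x = 23 * 12 mod 30 = 6

x ≡ 6 (mod 30)


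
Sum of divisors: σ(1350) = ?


Divisors of 1350: 1, 2, 3, 5, 6, 9, 10, 15, 18, 25, 27, 30, 45, 50, 54, 75, 90, 135, 150, 225, 270, 450, 675, 1350
Sum = 1 + 2 + 3 + 5 + 6 + 9 + 10 + 15 + 18 + 25 + 27 + 30 + 45 + 50 + 54 + 75 + 90 + 135 + 150 + 225 + 270 + 450 + 675 + 1350 = 3720

σ(1350) = 3720


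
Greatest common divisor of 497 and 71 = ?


497 = 7 * 71 + 0
GCD = 71


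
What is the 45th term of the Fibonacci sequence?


Sequence: 1, 1, 2, 3, 5, 8, 13, 21, 34, 55, 89, 144, 233, 377, 610, 987, 1597, 2584, 4181, 6765, 10946, 17711, 28657, 46368, 75025, 121393, 196418, 317811, 514229, 832040, 1346269, 2178309, 3524578, 5702887, 9227465, 14930352, 24157817, 39088169, 63245986, 102334155, 165580141, 267914296, 433494437, 701408733, 1134903170
F(45) = 1134903170


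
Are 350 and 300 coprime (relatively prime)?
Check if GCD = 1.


Euclidean algorithm:
350 = 1 * 300 + 50
300 = 6 * 50 + 0
GCD(350, 300) = 50

No, not coprime (GCD = 50)


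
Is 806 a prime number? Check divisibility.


806 / 2 = 403 (exact division)
806 is NOT prime.

No, 806 is not prime


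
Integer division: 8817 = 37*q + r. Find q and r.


8817 = 37 * 238 + 11
Check: 8806 + 11 = 8817

q = 238, r = 11


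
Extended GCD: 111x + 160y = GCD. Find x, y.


Tabular extended Euclidean (each row: r = 111*s + 160*t):
r=111, s=1, t=0
r=160, s=0, t=1
q=0: r=111, s=1, t=0   [111*(1) + 160*(0) = 111]
q=1: r=49, s=-1, t=1   [111*(-1) + 160*(1) = 49]
q=2: r=13, s=3, t=-2   [111*(3) + 160*(-2) = 13]
q=3: r=10, s=-10, t=7   [111*(-10) + 160*(7) = 10]
q=1: r=3, s=13, t=-9   [111*(13) + 160*(-9) = 3]
q=3: r=1, s=-49, t=34   [111*(-49) + 160*(34) = 1]
q=3: r=0, s=160, t=-111   [111*(160) + 160*(-111) = 0]
GCD = 1; from the row with r=1: x=-49, y=34
Check: 111*(-49) + 160*(34) = -5439 + 5440 = 1

GCD = 1, x = -49, y = 34


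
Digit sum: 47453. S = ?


4 + 7 + 4 + 5 + 3 = 23


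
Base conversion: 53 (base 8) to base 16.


53 (base 8) = 43 (decimal)
43 (decimal) = 2B (base 16)


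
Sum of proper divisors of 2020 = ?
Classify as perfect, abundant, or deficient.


Proper divisors: 1, 2, 4, 5, 10, 20, 101, 202, 404, 505, 1010
Sum = 1 + 2 + 4 + 5 + 10 + 20 + 101 + 202 + 404 + 505 + 1010 = 2264
2264 > 2020 → abundant

s(2020) = 2264 (abundant)


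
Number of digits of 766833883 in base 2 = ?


766833883 in base 2 = 101101101101001111010011011011
Number of digits = 30

30 digits (base 2)


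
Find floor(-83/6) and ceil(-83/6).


-83/6 = -13.8333
floor = -14
ceil = -13

floor = -14, ceil = -13


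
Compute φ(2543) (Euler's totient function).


2543 = 2543
Prime factors: 2543
φ(2543) = 2543 × (1-1/2543)
= 2543 × 2542/2543 = 2542

φ(2543) = 2542


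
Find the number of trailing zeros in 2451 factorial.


floor(2451/5) = 490
floor(2451/25) = 98
floor(2451/125) = 19
floor(2451/625) = 3
Total = 610

610 trailing zeros


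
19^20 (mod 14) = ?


19^1 mod 14 = 5
19^2 mod 14 = 11
19^3 mod 14 = 13
19^4 mod 14 = 9
19^5 mod 14 = 3
19^6 mod 14 = 1
19^7 mod 14 = 5
19^8 mod 14 = 11
19^9 mod 14 = 13
19^10 mod 14 = 9
19^11 mod 14 = 3
19^12 mod 14 = 1
19^13 mod 14 = 5
19^14 mod 14 = 11
19^15 mod 14 = 13
19^16 mod 14 = 9
19^17 mod 14 = 3
19^18 mod 14 = 1
19^19 mod 14 = 5
19^20 mod 14 = 11


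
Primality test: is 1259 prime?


Check divisors up to sqrt(1259) = 35.4824
No divisors found.
1259 is prime.

Yes, 1259 is prime


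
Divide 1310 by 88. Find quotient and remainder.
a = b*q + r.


1310 = 88 * 14 + 78
Check: 1232 + 78 = 1310

q = 14, r = 78


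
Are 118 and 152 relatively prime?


Euclidean algorithm:
152 = 1 * 118 + 34
118 = 3 * 34 + 16
34 = 2 * 16 + 2
16 = 8 * 2 + 0
GCD(118, 152) = 2

No, not coprime (GCD = 2)


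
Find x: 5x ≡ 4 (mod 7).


GCD(5, 7) = 1, unique solution
a^(-1) mod 7 = 3
x = 3 * 4 mod 7 = 5

x ≡ 5 (mod 7)


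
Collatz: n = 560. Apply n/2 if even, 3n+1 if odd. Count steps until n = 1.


560 → 280 → 140 → 70 → 35 → 106 → 53 → 160 → 80 → 40 → 20 → 10 → 5 → 16 → 8 → 4 → 2 → 1
Total steps = 17

17 steps


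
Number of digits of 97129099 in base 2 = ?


97129099 in base 2 = 101110010100001001010001011
Number of digits = 27

27 digits (base 2)


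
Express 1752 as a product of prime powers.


1752 / 2 = 876
876 / 2 = 438
438 / 2 = 219
219 / 3 = 73
73 / 73 = 1
1752 = 2^3 × 3 × 73


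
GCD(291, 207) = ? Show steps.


291 = 1 * 207 + 84
207 = 2 * 84 + 39
84 = 2 * 39 + 6
39 = 6 * 6 + 3
6 = 2 * 3 + 0
GCD = 3


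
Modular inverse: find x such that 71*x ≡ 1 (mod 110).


Use the extended Euclidean algorithm on (110, 71); each row r = 110*s + 71*t:
r=110, s=1, t=0
r=71, s=0, t=1
q=1: r=39, s=1, t=-1   [110*(1) + 71*(-1) = 39]
q=1: r=32, s=-1, t=2   [110*(-1) + 71*(2) = 32]
q=1: r=7, s=2, t=-3   [110*(2) + 71*(-3) = 7]
q=4: r=4, s=-9, t=14   [110*(-9) + 71*(14) = 4]
q=1: r=3, s=11, t=-17   [110*(11) + 71*(-17) = 3]
q=1: r=1, s=-20, t=31   [110*(-20) + 71*(31) = 1]
q=3: r=0, s=71, t=-110   [110*(71) + 71*(-110) = 0]
GCD = 1 with t = 31, so 71*(31) ≡ 1 (mod 110)
Inverse = 31 mod 110 = 31
Check: 71 * 31 = 2201 ≡ 1 (mod 110)

71^(-1) ≡ 31 (mod 110)


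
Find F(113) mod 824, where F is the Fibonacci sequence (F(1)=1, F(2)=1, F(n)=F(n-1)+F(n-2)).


F(k) mod 824 for k=1..113:
1, 1, 2, 3, 5, 8, 13, 21, 34, 55, 89, 144, 233, 377, 610, 163, 773, 112, 61, 173, 234, 407, 641, 224, 41, 265, 306, 571, 53, 624, 677, 477, 330, 807, 313, 296, 609, 81, 690, 771, 637, 584, 397, 157, 554, 711, 441, 328, 769, 273, 218, 491, 709, 376, 261, 637, 74, 711, 785, 672, 633, 481, 290, 771, 237, 184, 421, 605, 202, 807, 185, 168, 353, 521, 50, 571, 621, 368, 165, 533, 698, 407, 281, 688, 145, 9, 154, 163, 317, 480, 797, 453, 426, 55, 481, 536, 193, 729, 98, 3, 101, 104, 205, 309, 514, 823, 513, 512, 201, 713, 90, 803, 69
F(113) mod 824 = 69


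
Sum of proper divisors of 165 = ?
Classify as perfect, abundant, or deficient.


Proper divisors: 1, 3, 5, 11, 15, 33, 55
Sum = 1 + 3 + 5 + 11 + 15 + 33 + 55 = 123
123 < 165 → deficient

s(165) = 123 (deficient)


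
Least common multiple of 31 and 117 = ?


GCD(31, 117) = 1
LCM = 31*117/1 = 3627/1 = 3627

LCM = 3627


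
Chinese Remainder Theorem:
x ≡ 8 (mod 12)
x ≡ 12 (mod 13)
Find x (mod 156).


M = 12*13 = 156
M1 = M/12 = 13, M2 = M/13 = 12
M1^(-1) mod 12 = 1, M2^(-1) mod 13 = 12
x = 8*13*1 + 12*12*12 = 1832
1832 mod 156 = 116
Check: 116 mod 12 = 8 ✓, 116 mod 13 = 12 ✓

x ≡ 116 (mod 156)


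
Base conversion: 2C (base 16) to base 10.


2C (base 16) = 44 (decimal)
44 (decimal) = 44 (base 10)


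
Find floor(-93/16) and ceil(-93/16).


-93/16 = -5.8125
floor = -6
ceil = -5

floor = -6, ceil = -5


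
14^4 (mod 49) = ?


14^1 mod 49 = 14
14^2 mod 49 = 0
14^3 mod 49 = 0
14^4 mod 49 = 0


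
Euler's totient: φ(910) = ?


910 = 2 × 5 × 7 × 13
Prime factors: 2, 5, 7, 13
φ(910) = 910 × (1-1/2) × (1-1/5) × (1-1/7) × (1-1/13)
= 910 × 1/2 × 4/5 × 6/7 × 12/13 = 288

φ(910) = 288


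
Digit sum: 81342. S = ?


8 + 1 + 3 + 4 + 2 = 18


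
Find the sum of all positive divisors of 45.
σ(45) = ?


Divisors of 45: 1, 3, 5, 9, 15, 45
Sum = 1 + 3 + 5 + 9 + 15 + 45 = 78

σ(45) = 78


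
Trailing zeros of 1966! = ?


floor(1966/5) = 393
floor(1966/25) = 78
floor(1966/125) = 15
floor(1966/625) = 3
Total = 489

489 trailing zeros


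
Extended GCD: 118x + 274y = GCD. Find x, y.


Tabular extended Euclidean (each row: r = 118*s + 274*t):
r=118, s=1, t=0
r=274, s=0, t=1
q=0: r=118, s=1, t=0   [118*(1) + 274*(0) = 118]
q=2: r=38, s=-2, t=1   [118*(-2) + 274*(1) = 38]
q=3: r=4, s=7, t=-3   [118*(7) + 274*(-3) = 4]
q=9: r=2, s=-65, t=28   [118*(-65) + 274*(28) = 2]
q=2: r=0, s=137, t=-59   [118*(137) + 274*(-59) = 0]
GCD = 2; from the row with r=2: x=-65, y=28
Check: 118*(-65) + 274*(28) = -7670 + 7672 = 2

GCD = 2, x = -65, y = 28


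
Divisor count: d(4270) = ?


4270 = 2^1 × 5^1 × 7^1 × 61^1
d(4270) = (1+1) × (1+1) × (1+1) × (1+1) = 16

16 divisors


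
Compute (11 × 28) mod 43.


11 × 28 = 308
308 mod 43 = 7


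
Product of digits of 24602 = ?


2 × 4 × 6 × 0 × 2 = 0


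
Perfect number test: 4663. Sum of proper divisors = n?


Proper divisors of 4663: 1
Sum = 1 = 1

No, 4663 is not perfect (1 ≠ 4663)


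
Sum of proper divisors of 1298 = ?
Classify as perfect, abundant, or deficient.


Proper divisors: 1, 2, 11, 22, 59, 118, 649
Sum = 1 + 2 + 11 + 22 + 59 + 118 + 649 = 862
862 < 1298 → deficient

s(1298) = 862 (deficient)


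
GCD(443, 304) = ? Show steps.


443 = 1 * 304 + 139
304 = 2 * 139 + 26
139 = 5 * 26 + 9
26 = 2 * 9 + 8
9 = 1 * 8 + 1
8 = 8 * 1 + 0
GCD = 1


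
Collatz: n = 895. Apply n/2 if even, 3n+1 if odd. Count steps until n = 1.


895 → 2686 → 1343 → 4030 → 2015 → 6046 → 3023 → 9070 → 4535 → 13606 → 6803 → 20410 → 10205 → 30616 → 15308 → 7654 → 3827 → 11482 → 5741 → 17224 → 8612 → 4306 → 2153 → 6460 → 3230 → 1615 → 4846 → 2423 → 7270 → 3635 → 10906 → 5453 → 16360 → 8180 → 4090 → 2045 → 6136 → 3068 → 1534 → 767 → 2302 → 1151 → 3454 → 1727 → 5182 → 2591 → 7774 → 3887 → 11662 → 5831 → 17494 → 8747 → 26242 → 13121 → 39364 → 19682 → 9841 → 29524 → 14762 → 7381 → 22144 → 11072 → 5536 → 2768 → 1384 → 692 → 346 → 173 → 520 → 260 → 130 → 65 → 196 → 98 → 49 → 148 → 74 → 37 → 112 → 56 → 28 → 14 → 7 → 22 → 11 → 34 → 17 → 52 → 26 → 13 → 40 → 20 → 10 → 5 → 16 → 8 → 4 → 2 → 1
Total steps = 98

98 steps


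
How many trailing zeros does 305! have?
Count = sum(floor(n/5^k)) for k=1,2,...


floor(305/5) = 61
floor(305/25) = 12
floor(305/125) = 2
Total = 75

75 trailing zeros


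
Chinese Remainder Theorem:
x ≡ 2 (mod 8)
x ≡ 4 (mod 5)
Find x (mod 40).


M = 8*5 = 40
M1 = M/8 = 5, M2 = M/5 = 8
M1^(-1) mod 8 = 5, M2^(-1) mod 5 = 2
x = 2*5*5 + 4*8*2 = 114
114 mod 40 = 34
Check: 34 mod 8 = 2 ✓, 34 mod 5 = 4 ✓

x ≡ 34 (mod 40)


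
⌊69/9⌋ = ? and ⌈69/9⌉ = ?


69/9 = 7.6667
floor = 7
ceil = 8

floor = 7, ceil = 8


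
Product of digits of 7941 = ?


7 × 9 × 4 × 1 = 252


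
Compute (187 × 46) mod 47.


187 × 46 = 8602
8602 mod 47 = 1


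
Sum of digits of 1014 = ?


1 + 0 + 1 + 4 = 6


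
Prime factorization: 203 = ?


203 / 7 = 29
29 / 29 = 1
203 = 7 × 29


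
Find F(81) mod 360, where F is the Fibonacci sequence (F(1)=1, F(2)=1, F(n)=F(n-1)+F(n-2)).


F(k) mod 360 for k=1..81:
1, 1, 2, 3, 5, 8, 13, 21, 34, 55, 89, 144, 233, 17, 250, 267, 157, 64, 221, 285, 146, 71, 217, 288, 145, 73, 218, 291, 149, 80, 229, 309, 178, 127, 305, 72, 17, 89, 106, 195, 301, 136, 77, 213, 290, 143, 73, 216, 289, 145, 74, 219, 293, 152, 85, 237, 322, 199, 161, 0, 161, 161, 322, 123, 85, 208, 293, 141, 74, 215, 289, 144, 73, 217, 290, 147, 77, 224, 301, 165, 106
F(81) mod 360 = 106


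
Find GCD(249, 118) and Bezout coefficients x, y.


Tabular extended Euclidean (each row: r = 249*s + 118*t):
r=249, s=1, t=0
r=118, s=0, t=1
q=2: r=13, s=1, t=-2   [249*(1) + 118*(-2) = 13]
q=9: r=1, s=-9, t=19   [249*(-9) + 118*(19) = 1]
q=13: r=0, s=118, t=-249   [249*(118) + 118*(-249) = 0]
GCD = 1; from the row with r=1: x=-9, y=19
Check: 249*(-9) + 118*(19) = -2241 + 2242 = 1

GCD = 1, x = -9, y = 19


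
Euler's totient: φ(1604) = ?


1604 = 2^2 × 401
Prime factors: 2, 401
φ(1604) = 1604 × (1-1/2) × (1-1/401)
= 1604 × 1/2 × 400/401 = 800

φ(1604) = 800


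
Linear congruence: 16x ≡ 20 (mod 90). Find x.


GCD(16, 90) = 2 divides 20
Divide: 8x ≡ 10 (mod 45)
x ≡ 35 (mod 45)


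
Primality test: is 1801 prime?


Check divisors up to sqrt(1801) = 42.4382
No divisors found.
1801 is prime.

Yes, 1801 is prime


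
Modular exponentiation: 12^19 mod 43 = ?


12^1 mod 43 = 12
12^2 mod 43 = 15
12^3 mod 43 = 8
12^4 mod 43 = 10
12^5 mod 43 = 34
12^6 mod 43 = 21
12^7 mod 43 = 37
12^8 mod 43 = 14
12^9 mod 43 = 39
12^10 mod 43 = 38
12^11 mod 43 = 26
12^12 mod 43 = 11
12^13 mod 43 = 3
12^14 mod 43 = 36
12^15 mod 43 = 2
12^16 mod 43 = 24
12^17 mod 43 = 30
12^18 mod 43 = 16
12^19 mod 43 = 20


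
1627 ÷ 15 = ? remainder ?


1627 = 15 * 108 + 7
Check: 1620 + 7 = 1627

q = 108, r = 7


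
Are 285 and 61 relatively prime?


Euclidean algorithm:
285 = 4 * 61 + 41
61 = 1 * 41 + 20
41 = 2 * 20 + 1
20 = 20 * 1 + 0
GCD(285, 61) = 1

Yes, coprime (GCD = 1)


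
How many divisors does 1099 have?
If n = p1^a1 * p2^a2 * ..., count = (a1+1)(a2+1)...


1099 = 7^1 × 157^1
d(1099) = (1+1) × (1+1) = 4

4 divisors


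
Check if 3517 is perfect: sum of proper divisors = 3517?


Proper divisors of 3517: 1
Sum = 1 = 1

No, 3517 is not perfect (1 ≠ 3517)


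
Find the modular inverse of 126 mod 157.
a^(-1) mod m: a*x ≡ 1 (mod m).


Use the extended Euclidean algorithm on (157, 126); each row r = 157*s + 126*t:
r=157, s=1, t=0
r=126, s=0, t=1
q=1: r=31, s=1, t=-1   [157*(1) + 126*(-1) = 31]
q=4: r=2, s=-4, t=5   [157*(-4) + 126*(5) = 2]
q=15: r=1, s=61, t=-76   [157*(61) + 126*(-76) = 1]
q=2: r=0, s=-126, t=157   [157*(-126) + 126*(157) = 0]
GCD = 1 with t = -76, so 126*(-76) ≡ 1 (mod 157)
Inverse = -76 mod 157 = 81
Check: 126 * 81 = 10206 ≡ 1 (mod 157)

126^(-1) ≡ 81 (mod 157)
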